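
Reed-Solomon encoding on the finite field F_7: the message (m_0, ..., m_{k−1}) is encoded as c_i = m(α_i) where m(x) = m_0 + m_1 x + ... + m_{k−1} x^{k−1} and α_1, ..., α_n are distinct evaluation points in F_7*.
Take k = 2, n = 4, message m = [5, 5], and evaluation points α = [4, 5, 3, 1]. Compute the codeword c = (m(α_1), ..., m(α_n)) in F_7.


c = [4, 2, 6, 3]

Message polynomial: m(x) = 5 + 5·x (mod 7).
For each evaluation point α_i, compute m(α_i) mod 7:
  α_1 = 4: Horner steps 5 → 4, so m(4) = 4.
  α_2 = 5: Horner steps 5 → 2, so m(5) = 2.
  α_3 = 3: Horner steps 5 → 6, so m(3) = 6.
  α_4 = 1: Horner steps 5 → 3, so m(1) = 3.
Codeword c = [4, 2, 6, 3] ∈ F_7^4.


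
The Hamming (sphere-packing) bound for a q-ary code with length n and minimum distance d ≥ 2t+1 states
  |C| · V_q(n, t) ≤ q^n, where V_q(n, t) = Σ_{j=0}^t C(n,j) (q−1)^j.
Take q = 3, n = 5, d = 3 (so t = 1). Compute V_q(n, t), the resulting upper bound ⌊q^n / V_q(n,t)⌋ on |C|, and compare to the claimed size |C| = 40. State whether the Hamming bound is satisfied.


V_q(n, t) = 11, q^n = 243, Hamming bound = 22, |C| = 40 > bound (violated).

Step 1: Compute V_q(n, t) = Σ_{j=0}^1 C(n, j) (q−1)^j.
  j = 0: C(5,0)·(2)^0 = 1·1 = 1.
  j = 1: C(5,1)·(2)^1 = 5·2 = 10.
  V_q(n, t) = 1 + 10 = 11.
Step 2: q^n = 3^5 = 243.
Step 3: Hamming bound ⌊q^n / V_q(n,t)⌋ = ⌊243/11⌋ = 22.
Step 4: Compare |C| = 40 to 22: violated.
The claimed |C| lies above the Hamming bound, so no 3-ary code of length 5 with d ≥ 3 can have 40 codewords.


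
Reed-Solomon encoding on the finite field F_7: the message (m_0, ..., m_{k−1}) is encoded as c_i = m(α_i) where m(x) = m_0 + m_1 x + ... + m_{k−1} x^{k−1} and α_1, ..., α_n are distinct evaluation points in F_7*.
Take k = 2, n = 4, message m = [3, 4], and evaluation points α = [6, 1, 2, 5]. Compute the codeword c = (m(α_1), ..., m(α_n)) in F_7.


c = [6, 0, 4, 2]

Message polynomial: m(x) = 3 + 4·x (mod 7).
For each evaluation point α_i, compute m(α_i) mod 7:
  α_1 = 6: Horner steps 4 → 6, so m(6) = 6.
  α_2 = 1: Horner steps 4 → 0, so m(1) = 0.
  α_3 = 2: Horner steps 4 → 4, so m(2) = 4.
  α_4 = 5: Horner steps 4 → 2, so m(5) = 2.
Codeword c = [6, 0, 4, 2] ∈ F_7^4.


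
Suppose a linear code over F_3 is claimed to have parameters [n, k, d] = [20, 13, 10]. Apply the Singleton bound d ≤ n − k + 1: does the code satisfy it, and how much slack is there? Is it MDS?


Singleton RHS = n − k + 1 = 8, slack = -2, bound violated (no such code; not MDS).

Singleton bound: d ≤ n − k + 1.
Here n = 20, k = 13, so n − k + 1 = 8.
Given d = 10, check d ≤ 8: NO.
Slack = (n − k + 1) − d = -2.
The slack is negative: d = 10 exceeds n − k + 1 = 8 by 2, so the Singleton bound is violated and no linear [20, 13, 10]_3 code can exist. In particular it is not MDS (MDS requires d = n − k + 1 exactly).
Description: the claimed parameters are [20, 13, 10]_3; such a code would be impossible (violates the Singleton bound).


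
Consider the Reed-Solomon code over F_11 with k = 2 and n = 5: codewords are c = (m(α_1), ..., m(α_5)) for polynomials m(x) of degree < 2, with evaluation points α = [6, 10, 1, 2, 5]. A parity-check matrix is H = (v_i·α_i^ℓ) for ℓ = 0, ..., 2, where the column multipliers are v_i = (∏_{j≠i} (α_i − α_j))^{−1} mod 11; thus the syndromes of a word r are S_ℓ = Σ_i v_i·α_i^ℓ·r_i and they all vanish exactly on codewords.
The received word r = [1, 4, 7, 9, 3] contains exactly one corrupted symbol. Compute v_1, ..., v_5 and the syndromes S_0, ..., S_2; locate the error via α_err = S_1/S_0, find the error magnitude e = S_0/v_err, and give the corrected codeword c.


S = (10, 10, 10), error at position 3, error magnitude e = 7, c = [1, 4, 0, 9, 3].

Step 1: column multipliers v_i = (∏_{j≠i}(α_i − α_j))^{−1} mod 11.
  i = 1 (α = 6): (6−10)(6−1)(6−2)(6−5) = (−4)·5·4·1 = −80 ≡ 8, so v_1 = 8^{−1} = 7 (mod 11).
  i = 2 (α = 10): (10−6)(10−1)(10−2)(10−5) = 4·9·8·5 = 1440 ≡ 10, so v_2 = 10^{−1} = 10 (mod 11).
  i = 3 (α = 1): (1−6)(1−10)(1−2)(1−5) = (−5)·(−9)·(−1)·(−4) = 180 ≡ 4, so v_3 = 4^{−1} = 3 (mod 11).
  i = 4 (α = 2): (2−6)(2−10)(2−1)(2−5) = (−4)·(−8)·1·(−3) = −96 ≡ 3, so v_4 = 3^{−1} = 4 (mod 11).
  i = 5 (α = 5): (5−6)(5−10)(5−1)(5−2) = (−1)·(−5)·4·3 = 60 ≡ 5, so v_5 = 5^{−1} = 9 (mod 11).
  v = [7, 10, 3, 4, 9].
Step 2: syndromes of r = [1, 4, 7, 9, 3] (all sums mod 11).
  S_0 = Σ v_i r_i = 7·1 + 10·4 + 3·7 + 4·9 + 9·3 = 131 ≡ 10.
  S_1 = Σ v_i α_i r_i = 7·6·1 + 10·10·4 + 3·1·7 + 4·2·9 + 9·5·3 = 670 ≡ 10.
  α_i^2 mod 11 = [3, 1, 1, 4, 3].
  S_2 = Σ v_i α_i^2 r_i = 7·3·1 + 10·1·4 + 3·1·7 + 4·4·9 + 9·3·3 = 307 ≡ 10.
  S = (10, 10, 10) ≠ 0, so r is not a codeword (an error is present).
Step 3: locate the error. For a single error e at position i, S_ℓ = v_i·e·α_i^ℓ, so α_err = S_1/S_0.
  S_0^{−1} = 10^{−1} = 10 (mod 11), so α_err = 10·10 = 100 ≡ 1 = α_3. Error position i = 3.
  Consistency check: S_2/S_1 = 10·10 = 100 ≡ 1 = α_err ✓ (single-error assumption holds).
Step 4: error magnitude e = S_0/v_3 = S_0·∏_{j≠3}(α_3 − α_j) = 10·4 = 40 ≡ 7 (mod 11).
Step 5: correct position 3: c_3 = r_3 − e = 7 − 7 ≡ 0 (mod 11). Hence c = [1, 4, 0, 9, 3].
  Check: interpolating c through the α_i gives m(x) = 2 + 9·x (degree < 2) with m(α_i) = c_i for every i, so c is indeed a codeword.


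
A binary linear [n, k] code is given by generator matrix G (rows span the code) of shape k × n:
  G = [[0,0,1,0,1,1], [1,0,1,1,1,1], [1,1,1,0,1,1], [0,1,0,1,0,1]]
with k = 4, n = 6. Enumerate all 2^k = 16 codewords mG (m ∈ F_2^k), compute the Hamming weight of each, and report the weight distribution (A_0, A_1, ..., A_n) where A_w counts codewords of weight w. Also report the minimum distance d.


Weight distribution: A_0 = 1, A_1 = 1, A_2 = 4, A_3 = 4, A_4 = 3, A_5 = 3. Minimum distance d = 1.

Enumerate all 2^4 = 16 messages m ∈ F_2^4.
For each, compute codeword c = mG in F_2^6, then tally its weight.
  m = 0000 → c = 000000, weight = 0.
  m = 1000 → c = 001011, weight = 3.
  m = 0100 → c = 101111, weight = 5.
  m = 1100 → c = 100100, weight = 2.
  m = 0010 → c = 111011, weight = 5.
  m = 1010 → c = 110000, weight = 2.
  m = 0110 → c = 010100, weight = 2.
  m = 1110 → c = 011111, weight = 5.
  m = 0001 → c = 010101, weight = 3.
  m = 1001 → c = 011110, weight = 4.
  m = 0101 → c = 111010, weight = 4.
  m = 1101 → c = 110001, weight = 3.
  m = 0011 → c = 101110, weight = 4.
  m = 1011 → c = 100101, weight = 3.
  m = 0111 → c = 000001, weight = 1.
  m = 1111 → c = 001010, weight = 2.
Tally weights:
  weight 0: 1 codewords.
  weight 1: 1 codewords.
  weight 2: 4 codewords.
  weight 3: 4 codewords.
  weight 4: 3 codewords.
  weight 5: 3 codewords.
Minimum distance d = smallest w > 0 with A_w > 0 = 1.
Sanity: Σ A_w = 16 = 2^4 = 16 ✓.


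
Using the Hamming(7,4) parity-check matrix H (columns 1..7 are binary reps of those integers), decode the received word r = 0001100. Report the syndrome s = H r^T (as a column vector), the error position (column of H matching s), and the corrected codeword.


s = (0, 0, 1)^T, error position = 1, corrected codeword c = 1001100

Compute s = H r^T mod 2 one row at a time:
  s_1 = 1 + 1 + 0 + 0 = 2 ≡ 0 (mod 2).
  s_2 = 0 + 0 + 0 + 0 = 0 ≡ 0 (mod 2).
  s_3 = 0 + 0 + 1 + 0 = 1 ≡ 1 (mod 2).
s = (0, 0, 1)^T — this equals column 1 of H (binary 001), so error is at position 1.
Correct: flip bit 1 of r = 0001100 to get c = 1001100.


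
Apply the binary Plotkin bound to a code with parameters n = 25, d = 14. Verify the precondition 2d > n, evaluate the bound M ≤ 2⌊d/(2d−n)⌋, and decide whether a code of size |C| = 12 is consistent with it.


Plotkin bound M ≤ 8; given |C| = 12 > bound (violated).

Check applicability: 2d = 28, n = 25.
2d − n = 3 > 0, so Plotkin applies.
Compute d/(2d−n) = 14/3 ≈ 4.6667.
⌊d/(2d−n)⌋ = 4.
Plotkin bound: M ≤ 2·4 = 8.
Given |C| = 12, check: VIOLATED.
This |C| is above the Plotkin bound, so no binary code with n = 25, d = 14 and 12 codewords exists.


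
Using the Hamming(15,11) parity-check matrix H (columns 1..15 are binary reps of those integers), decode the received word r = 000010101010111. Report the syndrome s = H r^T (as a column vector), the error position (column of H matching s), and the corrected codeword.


s = (1, 1, 0, 0)^T, error position = 12, corrected codeword c = 000010101011111

Compute s = H r^T mod 2 one row at a time:
  s_1 = 0 + 1 + 0 + 1 + 0 + 1 + 1 + 1 = 5 ≡ 1 (mod 2).
  s_2 = 0 + 1 + 0 + 1 + 0 + 1 + 1 + 1 = 5 ≡ 1 (mod 2).
  s_3 = 0 + 0 + 0 + 1 + 0 + 1 + 1 + 1 = 4 ≡ 0 (mod 2).
  s_4 = 0 + 0 + 1 + 1 + 1 + 1 + 1 + 1 = 6 ≡ 0 (mod 2).
s = (1, 1, 0, 0)^T — this equals column 12 of H (binary 1100), so error is at position 12.
Correct: flip bit 12 of r = 000010101010111 to get c = 000010101011111.


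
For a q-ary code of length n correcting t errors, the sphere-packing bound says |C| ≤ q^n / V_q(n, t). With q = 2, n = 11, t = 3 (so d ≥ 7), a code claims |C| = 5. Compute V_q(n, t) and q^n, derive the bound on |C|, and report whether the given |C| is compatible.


V_q(n, t) = 232, q^n = 2048, Hamming bound = 8, |C| = 5 ≤ bound (satisfied).

Step 1: Compute V_q(n, t) = Σ_{j=0}^3 C(n, j) (q−1)^j.
  j = 0: C(11,0)·(1)^0 = 1·1 = 1.
  j = 1: C(11,1)·(1)^1 = 11·1 = 11.
  j = 2: C(11,2)·(1)^2 = 55·1 = 55.
  j = 3: C(11,3)·(1)^3 = 165·1 = 165.
  V_q(n, t) = 1 + 11 + 55 + 165 = 232.
Step 2: q^n = 2^11 = 2048.
Step 3: Hamming bound ⌊q^n / V_q(n,t)⌋ = ⌊2048/232⌋ = 8.
Step 4: Compare |C| = 5 to 8: satisfied.
The claimed |C| lies below the Hamming bound.


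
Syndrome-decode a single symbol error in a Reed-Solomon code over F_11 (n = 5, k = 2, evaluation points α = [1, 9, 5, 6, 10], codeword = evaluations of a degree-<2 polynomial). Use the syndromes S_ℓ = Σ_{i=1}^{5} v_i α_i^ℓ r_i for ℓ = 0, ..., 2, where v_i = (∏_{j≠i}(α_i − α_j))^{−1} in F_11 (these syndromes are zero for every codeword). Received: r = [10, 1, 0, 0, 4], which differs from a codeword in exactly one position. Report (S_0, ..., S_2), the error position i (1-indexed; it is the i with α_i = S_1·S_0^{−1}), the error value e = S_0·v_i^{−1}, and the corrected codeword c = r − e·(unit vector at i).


S = (6, 3, 7), error at position 4, error magnitude e = 8, c = [10, 1, 0, 3, 4].

Step 1: column multipliers v_i = (∏_{j≠i}(α_i − α_j))^{−1} mod 11.
  i = 1 (α = 1): (1−9)(1−5)(1−6)(1−10) = (−8)·(−4)·(−5)·(−9) = 1440 ≡ 10, so v_1 = 10^{−1} = 10 (mod 11).
  i = 2 (α = 9): (9−1)(9−5)(9−6)(9−10) = 8·4·3·(−1) = −96 ≡ 3, so v_2 = 3^{−1} = 4 (mod 11).
  i = 3 (α = 5): (5−1)(5−9)(5−6)(5−10) = 4·(−4)·(−1)·(−5) = −80 ≡ 8, so v_3 = 8^{−1} = 7 (mod 11).
  i = 4 (α = 6): (6−1)(6−9)(6−5)(6−10) = 5·(−3)·1·(−4) = 60 ≡ 5, so v_4 = 5^{−1} = 9 (mod 11).
  i = 5 (α = 10): (10−1)(10−9)(10−5)(10−6) = 9·1·5·4 = 180 ≡ 4, so v_5 = 4^{−1} = 3 (mod 11).
  v = [10, 4, 7, 9, 3].
Step 2: syndromes of r = [10, 1, 0, 0, 4] (all sums mod 11).
  S_0 = Σ v_i r_i = 10·10 + 4·1 + 7·0 + 9·0 + 3·4 = 116 ≡ 6.
  S_1 = Σ v_i α_i r_i = 10·1·10 + 4·9·1 + 7·5·0 + 9·6·0 + 3·10·4 = 256 ≡ 3.
  α_i^2 mod 11 = [1, 4, 3, 3, 1].
  S_2 = Σ v_i α_i^2 r_i = 10·1·10 + 4·4·1 + 7·3·0 + 9·3·0 + 3·1·4 = 128 ≡ 7.
  S = (6, 3, 7) ≠ 0, so r is not a codeword (an error is present).
Step 3: locate the error. For a single error e at position i, S_ℓ = v_i·e·α_i^ℓ, so α_err = S_1/S_0.
  S_0^{−1} = 6^{−1} = 2 (mod 11), so α_err = 3·2 = 6 ≡ 6 = α_4. Error position i = 4.
  Consistency check: S_2/S_1 = 7·4 = 28 ≡ 6 = α_err ✓ (single-error assumption holds).
Step 4: error magnitude e = S_0/v_4 = S_0·∏_{j≠4}(α_4 − α_j) = 6·5 = 30 ≡ 8 (mod 11).
Step 5: correct position 4: c_4 = r_4 − e = 0 − 8 ≡ 3 (mod 11). Hence c = [10, 1, 0, 3, 4].
  Check: interpolating c through the α_i gives m(x) = 7 + 3·x (degree < 2) with m(α_i) = c_i for every i, so c is indeed a codeword.


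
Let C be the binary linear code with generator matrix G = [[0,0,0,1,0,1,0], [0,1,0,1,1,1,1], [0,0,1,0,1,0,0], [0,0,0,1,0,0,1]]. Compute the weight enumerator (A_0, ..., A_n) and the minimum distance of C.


Weight distribution: A_0 = 1, A_2 = 4, A_3 = 6, A_4 = 3, A_5 = 2. Minimum distance d = 2.

Enumerate all 2^4 = 16 messages m ∈ F_2^4.
For each, compute codeword c = mG in F_2^7, then tally its weight.
  m = 0000 → c = 0000000, weight = 0.
  m = 1000 → c = 0001010, weight = 2.
  m = 0100 → c = 0101111, weight = 5.
  m = 1100 → c = 0100101, weight = 3.
  m = 0010 → c = 0010100, weight = 2.
  m = 1010 → c = 0011110, weight = 4.
  m = 0110 → c = 0111011, weight = 5.
  m = 1110 → c = 0110001, weight = 3.
  m = 0001 → c = 0001001, weight = 2.
  m = 1001 → c = 0000011, weight = 2.
  m = 0101 → c = 0100110, weight = 3.
  m = 1101 → c = 0101100, weight = 3.
  m = 0011 → c = 0011101, weight = 4.
  m = 1011 → c = 0010111, weight = 4.
  m = 0111 → c = 0110010, weight = 3.
  m = 1111 → c = 0111000, weight = 3.
Tally weights:
  weight 0: 1 codewords.
  weight 2: 4 codewords.
  weight 3: 6 codewords.
  weight 4: 3 codewords.
  weight 5: 2 codewords.
Minimum distance d = smallest w > 0 with A_w > 0 = 2.
Sanity: Σ A_w = 16 = 2^4 = 16 ✓.


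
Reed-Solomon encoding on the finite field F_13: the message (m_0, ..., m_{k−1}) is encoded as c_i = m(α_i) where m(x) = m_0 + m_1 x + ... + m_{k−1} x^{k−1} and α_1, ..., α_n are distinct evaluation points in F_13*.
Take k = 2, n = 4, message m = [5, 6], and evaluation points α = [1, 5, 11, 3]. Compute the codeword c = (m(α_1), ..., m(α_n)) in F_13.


c = [11, 9, 6, 10]

Message polynomial: m(x) = 5 + 6·x (mod 13).
For each evaluation point α_i, compute m(α_i) mod 13:
  α_1 = 1: Horner steps 6 → 11, so m(1) = 11.
  α_2 = 5: Horner steps 6 → 9, so m(5) = 9.
  α_3 = 11: Horner steps 6 → 6, so m(11) = 6.
  α_4 = 3: Horner steps 6 → 10, so m(3) = 10.
Codeword c = [11, 9, 6, 10] ∈ F_13^4.


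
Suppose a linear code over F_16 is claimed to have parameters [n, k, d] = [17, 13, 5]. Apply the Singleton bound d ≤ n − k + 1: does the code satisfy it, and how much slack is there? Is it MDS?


Singleton RHS = n − k + 1 = 5, slack = 0, bound satisfied, MDS.

Singleton bound: d ≤ n − k + 1.
Here n = 17, k = 13, so n − k + 1 = 5.
Given d = 5, check d ≤ 5: YES.
Slack = (n − k + 1) − d = 0.
The code is MDS (slack = 0).
Description: the claimed parameters are [17, 13, 5]_16; such a code would be MDS (meets Singleton bound).


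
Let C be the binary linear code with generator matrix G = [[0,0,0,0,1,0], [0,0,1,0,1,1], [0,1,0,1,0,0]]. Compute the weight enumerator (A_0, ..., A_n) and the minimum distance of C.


Weight distribution: A_0 = 1, A_1 = 1, A_2 = 2, A_3 = 2, A_4 = 1, A_5 = 1. Minimum distance d = 1.

Enumerate all 2^3 = 8 messages m ∈ F_2^3.
For each, compute codeword c = mG in F_2^6, then tally its weight.
  m = 000 → c = 000000, weight = 0.
  m = 100 → c = 000010, weight = 1.
  m = 010 → c = 001011, weight = 3.
  m = 110 → c = 001001, weight = 2.
  m = 001 → c = 010100, weight = 2.
  m = 101 → c = 010110, weight = 3.
  m = 011 → c = 011111, weight = 5.
  m = 111 → c = 011101, weight = 4.
Tally weights:
  weight 0: 1 codewords.
  weight 1: 1 codewords.
  weight 2: 2 codewords.
  weight 3: 2 codewords.
  weight 4: 1 codewords.
  weight 5: 1 codewords.
Minimum distance d = smallest w > 0 with A_w > 0 = 1.
Sanity: Σ A_w = 8 = 2^3 = 8 ✓.


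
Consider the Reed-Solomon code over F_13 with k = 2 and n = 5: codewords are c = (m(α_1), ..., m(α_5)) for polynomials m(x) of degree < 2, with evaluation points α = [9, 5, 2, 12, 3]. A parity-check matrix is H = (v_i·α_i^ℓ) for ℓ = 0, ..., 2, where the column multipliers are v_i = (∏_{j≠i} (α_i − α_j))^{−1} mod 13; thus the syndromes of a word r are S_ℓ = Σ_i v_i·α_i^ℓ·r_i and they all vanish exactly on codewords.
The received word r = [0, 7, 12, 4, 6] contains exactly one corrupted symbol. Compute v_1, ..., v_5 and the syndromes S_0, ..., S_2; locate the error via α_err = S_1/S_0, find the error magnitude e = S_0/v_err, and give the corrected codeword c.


S = (10, 12, 4), error at position 1, error magnitude e = 4, c = [9, 7, 12, 4, 6].

Step 1: column multipliers v_i = (∏_{j≠i}(α_i − α_j))^{−1} mod 13.
  i = 1 (α = 9): (9−5)(9−2)(9−12)(9−3) = 4·7·(−3)·6 = −504 ≡ 3, so v_1 = 3^{−1} = 9 (mod 13).
  i = 2 (α = 5): (5−9)(5−2)(5−12)(5−3) = (−4)·3·(−7)·2 = 168 ≡ 12, so v_2 = 12^{−1} = 12 (mod 13).
  i = 3 (α = 2): (2−9)(2−5)(2−12)(2−3) = (−7)·(−3)·(−10)·(−1) = 210 ≡ 2, so v_3 = 2^{−1} = 7 (mod 13).
  i = 4 (α = 12): (12−9)(12−5)(12−2)(12−3) = 3·7·10·9 = 1890 ≡ 5, so v_4 = 5^{−1} = 8 (mod 13).
  i = 5 (α = 3): (3−9)(3−5)(3−2)(3−12) = (−6)·(−2)·1·(−9) = −108 ≡ 9, so v_5 = 9^{−1} = 3 (mod 13).
  v = [9, 12, 7, 8, 3].
Step 2: syndromes of r = [0, 7, 12, 4, 6] (all sums mod 13).
  S_0 = Σ v_i r_i = 9·0 + 12·7 + 7·12 + 8·4 + 3·6 = 218 ≡ 10.
  S_1 = Σ v_i α_i r_i = 9·9·0 + 12·5·7 + 7·2·12 + 8·12·4 + 3·3·6 = 1026 ≡ 12.
  α_i^2 mod 13 = [3, 12, 4, 1, 9].
  S_2 = Σ v_i α_i^2 r_i = 9·3·0 + 12·12·7 + 7·4·12 + 8·1·4 + 3·9·6 = 1538 ≡ 4.
  S = (10, 12, 4) ≠ 0, so r is not a codeword (an error is present).
Step 3: locate the error. For a single error e at position i, S_ℓ = v_i·e·α_i^ℓ, so α_err = S_1/S_0.
  S_0^{−1} = 10^{−1} = 4 (mod 13), so α_err = 12·4 = 48 ≡ 9 = α_1. Error position i = 1.
  Consistency check: S_2/S_1 = 4·12 = 48 ≡ 9 = α_err ✓ (single-error assumption holds).
Step 4: error magnitude e = S_0/v_1 = S_0·∏_{j≠1}(α_1 − α_j) = 10·3 = 30 ≡ 4 (mod 13).
Step 5: correct position 1: c_1 = r_1 − e = 0 − 4 ≡ 9 (mod 13). Hence c = [9, 7, 12, 4, 6].
  Check: interpolating c through the α_i gives m(x) = 11 + 7·x (degree < 2) with m(α_i) = c_i for every i, so c is indeed a codeword.


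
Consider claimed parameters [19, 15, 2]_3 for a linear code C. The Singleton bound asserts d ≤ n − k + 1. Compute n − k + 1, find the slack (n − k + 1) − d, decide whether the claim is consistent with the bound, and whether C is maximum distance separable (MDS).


Singleton RHS = n − k + 1 = 5, slack = 3, bound satisfied, not MDS.

Singleton bound: d ≤ n − k + 1.
Here n = 19, k = 15, so n − k + 1 = 5.
Given d = 2, check d ≤ 5: YES.
Slack = (n − k + 1) − d = 3.
The code is NOT MDS (slack = 3 > 0).
Description: the claimed parameters are [19, 15, 2]_3; such a code would be non-MDS.


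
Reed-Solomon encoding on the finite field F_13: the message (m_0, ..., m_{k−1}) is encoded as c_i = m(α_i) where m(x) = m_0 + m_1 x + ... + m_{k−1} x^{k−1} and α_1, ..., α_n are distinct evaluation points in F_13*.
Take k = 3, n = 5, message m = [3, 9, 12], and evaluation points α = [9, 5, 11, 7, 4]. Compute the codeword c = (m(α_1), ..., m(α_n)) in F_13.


c = [3, 10, 7, 4, 10]

Message polynomial: m(x) = 3 + 9·x + 12·x^2 (mod 13).
For each evaluation point α_i, compute m(α_i) mod 13:
  α_1 = 9: Horner steps 12 → 0 → 3, so m(9) = 3.
  α_2 = 5: Horner steps 12 → 4 → 10, so m(5) = 10.
  α_3 = 11: Horner steps 12 → 11 → 7, so m(11) = 7.
  α_4 = 7: Horner steps 12 → 2 → 4, so m(7) = 4.
  α_5 = 4: Horner steps 12 → 5 → 10, so m(4) = 10.
Codeword c = [3, 10, 7, 4, 10] ∈ F_13^5.


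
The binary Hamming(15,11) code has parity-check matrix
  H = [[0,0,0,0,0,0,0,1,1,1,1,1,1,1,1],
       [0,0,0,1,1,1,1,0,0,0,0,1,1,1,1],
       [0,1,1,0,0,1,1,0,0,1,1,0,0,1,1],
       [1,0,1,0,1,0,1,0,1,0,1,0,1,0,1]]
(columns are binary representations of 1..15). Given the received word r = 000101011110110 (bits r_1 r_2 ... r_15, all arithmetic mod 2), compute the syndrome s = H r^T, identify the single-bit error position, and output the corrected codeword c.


s = (0, 0, 0, 1)^T, error position = 1, corrected codeword c = 100101011110110

Compute s = H r^T mod 2 one row at a time:
  s_1 = 1 + 1 + 1 + 1 + 0 + 1 + 1 + 0 = 6 ≡ 0 (mod 2).
  s_2 = 1 + 0 + 1 + 0 + 0 + 1 + 1 + 0 = 4 ≡ 0 (mod 2).
  s_3 = 0 + 0 + 1 + 0 + 1 + 1 + 1 + 0 = 4 ≡ 0 (mod 2).
  s_4 = 0 + 0 + 0 + 0 + 1 + 1 + 1 + 0 = 3 ≡ 1 (mod 2).
s = (0, 0, 0, 1)^T — this equals column 1 of H (binary 0001), so error is at position 1.
Correct: flip bit 1 of r = 000101011110110 to get c = 100101011110110.


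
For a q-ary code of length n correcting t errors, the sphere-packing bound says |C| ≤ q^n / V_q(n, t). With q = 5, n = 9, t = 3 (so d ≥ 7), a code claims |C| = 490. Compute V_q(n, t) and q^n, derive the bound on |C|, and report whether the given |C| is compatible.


V_q(n, t) = 5989, q^n = 1953125, Hamming bound = 326, |C| = 490 > bound (violated).

Step 1: Compute V_q(n, t) = Σ_{j=0}^3 C(n, j) (q−1)^j.
  j = 0: C(9,0)·(4)^0 = 1·1 = 1.
  j = 1: C(9,1)·(4)^1 = 9·4 = 36.
  j = 2: C(9,2)·(4)^2 = 36·16 = 576.
  j = 3: C(9,3)·(4)^3 = 84·64 = 5376.
  V_q(n, t) = 1 + 36 + 576 + 5376 = 5989.
Step 2: q^n = 5^9 = 1953125.
Step 3: Hamming bound ⌊q^n / V_q(n,t)⌋ = ⌊1953125/5989⌋ = 326.
Step 4: Compare |C| = 490 to 326: violated.
The claimed |C| lies above the Hamming bound, so no 5-ary code of length 9 with d ≥ 7 can have 490 codewords.


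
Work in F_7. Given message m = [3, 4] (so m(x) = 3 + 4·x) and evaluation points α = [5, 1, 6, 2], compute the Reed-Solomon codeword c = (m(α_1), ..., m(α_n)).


c = [2, 0, 6, 4]

Message polynomial: m(x) = 3 + 4·x (mod 7).
For each evaluation point α_i, compute m(α_i) mod 7:
  α_1 = 5: Horner steps 4 → 2, so m(5) = 2.
  α_2 = 1: Horner steps 4 → 0, so m(1) = 0.
  α_3 = 6: Horner steps 4 → 6, so m(6) = 6.
  α_4 = 2: Horner steps 4 → 4, so m(2) = 4.
Codeword c = [2, 0, 6, 4] ∈ F_7^4.


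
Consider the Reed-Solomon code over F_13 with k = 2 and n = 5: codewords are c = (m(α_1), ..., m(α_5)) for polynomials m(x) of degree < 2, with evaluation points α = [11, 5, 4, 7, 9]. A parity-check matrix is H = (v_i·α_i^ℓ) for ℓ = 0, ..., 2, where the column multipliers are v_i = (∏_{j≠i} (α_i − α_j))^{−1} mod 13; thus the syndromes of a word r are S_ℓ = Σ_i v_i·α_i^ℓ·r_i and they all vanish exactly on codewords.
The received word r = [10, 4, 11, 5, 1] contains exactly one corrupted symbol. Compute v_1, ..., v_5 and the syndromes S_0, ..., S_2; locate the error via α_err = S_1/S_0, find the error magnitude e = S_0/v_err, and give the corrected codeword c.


S = (2, 10, 11), error at position 2, error magnitude e = 8, c = [10, 9, 11, 5, 1].

Step 1: column multipliers v_i = (∏_{j≠i}(α_i − α_j))^{−1} mod 13.
  i = 1 (α = 11): (11−5)(11−4)(11−7)(11−9) = 6·7·4·2 = 336 ≡ 11, so v_1 = 11^{−1} = 6 (mod 13).
  i = 2 (α = 5): (5−11)(5−4)(5−7)(5−9) = (−6)·1·(−2)·(−4) = −48 ≡ 4, so v_2 = 4^{−1} = 10 (mod 13).
  i = 3 (α = 4): (4−11)(4−5)(4−7)(4−9) = (−7)·(−1)·(−3)·(−5) = 105 ≡ 1, so v_3 = 1^{−1} = 1 (mod 13).
  i = 4 (α = 7): (7−11)(7−5)(7−4)(7−9) = (−4)·2·3·(−2) = 48 ≡ 9, so v_4 = 9^{−1} = 3 (mod 13).
  i = 5 (α = 9): (9−11)(9−5)(9−4)(9−7) = (−2)·4·5·2 = −80 ≡ 11, so v_5 = 11^{−1} = 6 (mod 13).
  v = [6, 10, 1, 3, 6].
Step 2: syndromes of r = [10, 4, 11, 5, 1] (all sums mod 13).
  S_0 = Σ v_i r_i = 6·10 + 10·4 + 1·11 + 3·5 + 6·1 = 132 ≡ 2.
  S_1 = Σ v_i α_i r_i = 6·11·10 + 10·5·4 + 1·4·11 + 3·7·5 + 6·9·1 = 1063 ≡ 10.
  α_i^2 mod 13 = [4, 12, 3, 10, 3].
  S_2 = Σ v_i α_i^2 r_i = 6·4·10 + 10·12·4 + 1·3·11 + 3·10·5 + 6·3·1 = 921 ≡ 11.
  S = (2, 10, 11) ≠ 0, so r is not a codeword (an error is present).
Step 3: locate the error. For a single error e at position i, S_ℓ = v_i·e·α_i^ℓ, so α_err = S_1/S_0.
  S_0^{−1} = 2^{−1} = 7 (mod 13), so α_err = 10·7 = 70 ≡ 5 = α_2. Error position i = 2.
  Consistency check: S_2/S_1 = 11·4 = 44 ≡ 5 = α_err ✓ (single-error assumption holds).
Step 4: error magnitude e = S_0/v_2 = S_0·∏_{j≠2}(α_2 − α_j) = 2·4 = 8 ≡ 8 (mod 13).
Step 5: correct position 2: c_2 = r_2 − e = 4 − 8 ≡ 9 (mod 13). Hence c = [10, 9, 11, 5, 1].
  Check: interpolating c through the α_i gives m(x) = 6 + 11·x (degree < 2) with m(α_i) = c_i for every i, so c is indeed a codeword.


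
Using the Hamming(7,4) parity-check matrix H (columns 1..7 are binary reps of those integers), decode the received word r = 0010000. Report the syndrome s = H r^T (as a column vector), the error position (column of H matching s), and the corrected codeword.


s = (0, 1, 1)^T, error position = 3, corrected codeword c = 0000000

Compute s = H r^T mod 2 one row at a time:
  s_1 = 0 + 0 + 0 + 0 = 0 ≡ 0 (mod 2).
  s_2 = 0 + 1 + 0 + 0 = 1 ≡ 1 (mod 2).
  s_3 = 0 + 1 + 0 + 0 = 1 ≡ 1 (mod 2).
s = (0, 1, 1)^T — this equals column 3 of H (binary 011), so error is at position 3.
Correct: flip bit 3 of r = 0010000 to get c = 0000000.


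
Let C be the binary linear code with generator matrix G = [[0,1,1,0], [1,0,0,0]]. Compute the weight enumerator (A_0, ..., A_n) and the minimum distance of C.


Weight distribution: A_0 = 1, A_1 = 1, A_2 = 1, A_3 = 1. Minimum distance d = 1.

Enumerate all 2^2 = 4 messages m ∈ F_2^2.
For each, compute codeword c = mG in F_2^4, then tally its weight.
  m = 00 → c = 0000, weight = 0.
  m = 10 → c = 0110, weight = 2.
  m = 01 → c = 1000, weight = 1.
  m = 11 → c = 1110, weight = 3.
Tally weights:
  weight 0: 1 codewords.
  weight 1: 1 codewords.
  weight 2: 1 codewords.
  weight 3: 1 codewords.
Minimum distance d = smallest w > 0 with A_w > 0 = 1.
Sanity: Σ A_w = 4 = 2^2 = 4 ✓.


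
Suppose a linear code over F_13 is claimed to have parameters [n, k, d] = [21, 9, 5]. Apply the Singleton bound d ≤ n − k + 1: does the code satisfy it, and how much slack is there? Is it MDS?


Singleton RHS = n − k + 1 = 13, slack = 8, bound satisfied, not MDS.

Singleton bound: d ≤ n − k + 1.
Here n = 21, k = 9, so n − k + 1 = 13.
Given d = 5, check d ≤ 13: YES.
Slack = (n − k + 1) − d = 8.
The code is NOT MDS (slack = 8 > 0).
Description: the claimed parameters are [21, 9, 5]_13; such a code would be non-MDS.


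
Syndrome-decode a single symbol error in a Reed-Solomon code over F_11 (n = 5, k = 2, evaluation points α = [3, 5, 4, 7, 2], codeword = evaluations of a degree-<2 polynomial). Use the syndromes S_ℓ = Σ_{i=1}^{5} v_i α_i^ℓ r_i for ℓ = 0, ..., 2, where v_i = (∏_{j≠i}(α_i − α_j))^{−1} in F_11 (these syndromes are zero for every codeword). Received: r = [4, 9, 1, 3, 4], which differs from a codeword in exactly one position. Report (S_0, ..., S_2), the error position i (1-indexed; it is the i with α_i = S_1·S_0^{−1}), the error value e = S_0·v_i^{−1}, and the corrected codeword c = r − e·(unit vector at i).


S = (1, 2, 4), error at position 5, error magnitude e = 8, c = [4, 9, 1, 3, 7].

Step 1: column multipliers v_i = (∏_{j≠i}(α_i − α_j))^{−1} mod 11.
  i = 1 (α = 3): (3−5)(3−4)(3−7)(3−2) = (−2)·(−1)·(−4)·1 = −8 ≡ 3, so v_1 = 3^{−1} = 4 (mod 11).
  i = 2 (α = 5): (5−3)(5−4)(5−7)(5−2) = 2·1·(−2)·3 = −12 ≡ 10, so v_2 = 10^{−1} = 10 (mod 11).
  i = 3 (α = 4): (4−3)(4−5)(4−7)(4−2) = 1·(−1)·(−3)·2 = 6 ≡ 6, so v_3 = 6^{−1} = 2 (mod 11).
  i = 4 (α = 7): (7−3)(7−5)(7−4)(7−2) = 4·2·3·5 = 120 ≡ 10, so v_4 = 10^{−1} = 10 (mod 11).
  i = 5 (α = 2): (2−3)(2−5)(2−4)(2−7) = (−1)·(−3)·(−2)·(−5) = 30 ≡ 8, so v_5 = 8^{−1} = 7 (mod 11).
  v = [4, 10, 2, 10, 7].
Step 2: syndromes of r = [4, 9, 1, 3, 4] (all sums mod 11).
  S_0 = Σ v_i r_i = 4·4 + 10·9 + 2·1 + 10·3 + 7·4 = 166 ≡ 1.
  S_1 = Σ v_i α_i r_i = 4·3·4 + 10·5·9 + 2·4·1 + 10·7·3 + 7·2·4 = 772 ≡ 2.
  α_i^2 mod 11 = [9, 3, 5, 5, 4].
  S_2 = Σ v_i α_i^2 r_i = 4·9·4 + 10·3·9 + 2·5·1 + 10·5·3 + 7·4·4 = 686 ≡ 4.
  S = (1, 2, 4) ≠ 0, so r is not a codeword (an error is present).
Step 3: locate the error. For a single error e at position i, S_ℓ = v_i·e·α_i^ℓ, so α_err = S_1/S_0.
  S_0^{−1} = 1^{−1} = 1 (mod 11), so α_err = 2·1 = 2 ≡ 2 = α_5. Error position i = 5.
  Consistency check: S_2/S_1 = 4·6 = 24 ≡ 2 = α_err ✓ (single-error assumption holds).
Step 4: error magnitude e = S_0/v_5 = S_0·∏_{j≠5}(α_5 − α_j) = 1·8 = 8 ≡ 8 (mod 11).
Step 5: correct position 5: c_5 = r_5 − e = 4 − 8 ≡ 7 (mod 11). Hence c = [4, 9, 1, 3, 7].
  Check: interpolating c through the α_i gives m(x) = 2 + 8·x (degree < 2) with m(α_i) = c_i for every i, so c is indeed a codeword.


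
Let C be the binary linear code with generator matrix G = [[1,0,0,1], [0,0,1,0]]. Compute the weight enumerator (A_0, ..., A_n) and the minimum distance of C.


Weight distribution: A_0 = 1, A_1 = 1, A_2 = 1, A_3 = 1. Minimum distance d = 1.

Enumerate all 2^2 = 4 messages m ∈ F_2^2.
For each, compute codeword c = mG in F_2^4, then tally its weight.
  m = 00 → c = 0000, weight = 0.
  m = 10 → c = 1001, weight = 2.
  m = 01 → c = 0010, weight = 1.
  m = 11 → c = 1011, weight = 3.
Tally weights:
  weight 0: 1 codewords.
  weight 1: 1 codewords.
  weight 2: 1 codewords.
  weight 3: 1 codewords.
Minimum distance d = smallest w > 0 with A_w > 0 = 1.
Sanity: Σ A_w = 4 = 2^2 = 4 ✓.


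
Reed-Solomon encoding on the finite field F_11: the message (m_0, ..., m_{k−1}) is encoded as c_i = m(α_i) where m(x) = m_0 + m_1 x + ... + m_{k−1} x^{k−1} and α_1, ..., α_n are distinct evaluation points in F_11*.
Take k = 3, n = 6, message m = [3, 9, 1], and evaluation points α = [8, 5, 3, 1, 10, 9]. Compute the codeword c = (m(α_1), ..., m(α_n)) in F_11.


c = [7, 7, 6, 2, 6, 0]

Message polynomial: m(x) = 3 + 9·x + 1·x^2 (mod 11).
For each evaluation point α_i, compute m(α_i) mod 11:
  α_1 = 8: Horner steps 1 → 6 → 7, so m(8) = 7.
  α_2 = 5: Horner steps 1 → 3 → 7, so m(5) = 7.
  α_3 = 3: Horner steps 1 → 1 → 6, so m(3) = 6.
  α_4 = 1: Horner steps 1 → 10 → 2, so m(1) = 2.
  α_5 = 10: Horner steps 1 → 8 → 6, so m(10) = 6.
  α_6 = 9: Horner steps 1 → 7 → 0, so m(9) = 0.
Codeword c = [7, 7, 6, 2, 6, 0] ∈ F_11^6.


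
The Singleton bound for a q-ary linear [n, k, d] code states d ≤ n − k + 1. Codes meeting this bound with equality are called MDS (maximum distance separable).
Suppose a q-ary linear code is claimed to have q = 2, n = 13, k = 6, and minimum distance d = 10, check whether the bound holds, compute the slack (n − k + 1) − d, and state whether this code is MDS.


Singleton RHS = n − k + 1 = 8, slack = -2, bound violated (no such code; not MDS).

Singleton bound: d ≤ n − k + 1.
Here n = 13, k = 6, so n − k + 1 = 8.
Given d = 10, check d ≤ 8: NO.
Slack = (n − k + 1) − d = -2.
The slack is negative: d = 10 exceeds n − k + 1 = 8 by 2, so the Singleton bound is violated and no linear [13, 6, 10]_2 code can exist. In particular it is not MDS (MDS requires d = n − k + 1 exactly).
Description: the claimed parameters are [13, 6, 10]_2; such a code would be impossible (violates the Singleton bound).


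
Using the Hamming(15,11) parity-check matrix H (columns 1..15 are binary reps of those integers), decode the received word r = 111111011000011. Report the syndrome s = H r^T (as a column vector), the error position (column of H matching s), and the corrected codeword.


s = (0, 1, 1, 1)^T, error position = 7, corrected codeword c = 111111111000011

Compute s = H r^T mod 2 one row at a time:
  s_1 = 1 + 1 + 0 + 0 + 0 + 0 + 1 + 1 = 4 ≡ 0 (mod 2).
  s_2 = 1 + 1 + 1 + 0 + 0 + 0 + 1 + 1 = 5 ≡ 1 (mod 2).
  s_3 = 1 + 1 + 1 + 0 + 0 + 0 + 1 + 1 = 5 ≡ 1 (mod 2).
  s_4 = 1 + 1 + 1 + 0 + 1 + 0 + 0 + 1 = 5 ≡ 1 (mod 2).
s = (0, 1, 1, 1)^T — this equals column 7 of H (binary 0111), so error is at position 7.
Correct: flip bit 7 of r = 111111011000011 to get c = 111111111000011.


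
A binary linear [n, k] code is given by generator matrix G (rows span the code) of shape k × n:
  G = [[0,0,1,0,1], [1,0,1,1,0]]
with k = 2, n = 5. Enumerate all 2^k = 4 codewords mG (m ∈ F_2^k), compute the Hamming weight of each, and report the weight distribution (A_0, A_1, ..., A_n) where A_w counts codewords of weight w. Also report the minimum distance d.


Weight distribution: A_0 = 1, A_2 = 1, A_3 = 2. Minimum distance d = 2.

Enumerate all 2^2 = 4 messages m ∈ F_2^2.
For each, compute codeword c = mG in F_2^5, then tally its weight.
  m = 00 → c = 00000, weight = 0.
  m = 10 → c = 00101, weight = 2.
  m = 01 → c = 10110, weight = 3.
  m = 11 → c = 10011, weight = 3.
Tally weights:
  weight 0: 1 codewords.
  weight 2: 1 codewords.
  weight 3: 2 codewords.
Minimum distance d = smallest w > 0 with A_w > 0 = 2.
Sanity: Σ A_w = 4 = 2^2 = 4 ✓.


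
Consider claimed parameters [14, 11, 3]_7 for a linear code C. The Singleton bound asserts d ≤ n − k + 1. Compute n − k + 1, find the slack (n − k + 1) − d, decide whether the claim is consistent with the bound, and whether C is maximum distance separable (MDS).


Singleton RHS = n − k + 1 = 4, slack = 1, bound satisfied, not MDS.

Singleton bound: d ≤ n − k + 1.
Here n = 14, k = 11, so n − k + 1 = 4.
Given d = 3, check d ≤ 4: YES.
Slack = (n − k + 1) − d = 1.
The code is NOT MDS (slack = 1 > 0).
Description: the claimed parameters are [14, 11, 3]_7; such a code would be non-MDS.


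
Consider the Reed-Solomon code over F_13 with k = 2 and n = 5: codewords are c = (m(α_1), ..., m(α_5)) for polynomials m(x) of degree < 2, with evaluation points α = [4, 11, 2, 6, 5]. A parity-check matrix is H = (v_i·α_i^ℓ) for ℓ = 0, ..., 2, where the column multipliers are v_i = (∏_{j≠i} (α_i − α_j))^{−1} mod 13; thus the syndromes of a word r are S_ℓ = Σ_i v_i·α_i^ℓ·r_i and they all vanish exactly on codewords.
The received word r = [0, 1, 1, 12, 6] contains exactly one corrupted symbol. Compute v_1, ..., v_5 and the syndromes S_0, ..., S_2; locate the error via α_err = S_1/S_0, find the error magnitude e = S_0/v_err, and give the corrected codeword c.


S = (10, 6, 1), error at position 2, error magnitude e = 11, c = [0, 3, 1, 12, 6].

Step 1: column multipliers v_i = (∏_{j≠i}(α_i − α_j))^{−1} mod 13.
  i = 1 (α = 4): (4−11)(4−2)(4−6)(4−5) = (−7)·2·(−2)·(−1) = −28 ≡ 11, so v_1 = 11^{−1} = 6 (mod 13).
  i = 2 (α = 11): (11−4)(11−2)(11−6)(11−5) = 7·9·5·6 = 1890 ≡ 5, so v_2 = 5^{−1} = 8 (mod 13).
  i = 3 (α = 2): (2−4)(2−11)(2−6)(2−5) = (−2)·(−9)·(−4)·(−3) = 216 ≡ 8, so v_3 = 8^{−1} = 5 (mod 13).
  i = 4 (α = 6): (6−4)(6−11)(6−2)(6−5) = 2·(−5)·4·1 = −40 ≡ 12, so v_4 = 12^{−1} = 12 (mod 13).
  i = 5 (α = 5): (5−4)(5−11)(5−2)(5−6) = 1·(−6)·3·(−1) = 18 ≡ 5, so v_5 = 5^{−1} = 8 (mod 13).
  v = [6, 8, 5, 12, 8].
Step 2: syndromes of r = [0, 1, 1, 12, 6] (all sums mod 13).
  S_0 = Σ v_i r_i = 6·0 + 8·1 + 5·1 + 12·12 + 8·6 = 205 ≡ 10.
  S_1 = Σ v_i α_i r_i = 6·4·0 + 8·11·1 + 5·2·1 + 12·6·12 + 8·5·6 = 1202 ≡ 6.
  α_i^2 mod 13 = [3, 4, 4, 10, 12].
  S_2 = Σ v_i α_i^2 r_i = 6·3·0 + 8·4·1 + 5·4·1 + 12·10·12 + 8·12·6 = 2068 ≡ 1.
  S = (10, 6, 1) ≠ 0, so r is not a codeword (an error is present).
Step 3: locate the error. For a single error e at position i, S_ℓ = v_i·e·α_i^ℓ, so α_err = S_1/S_0.
  S_0^{−1} = 10^{−1} = 4 (mod 13), so α_err = 6·4 = 24 ≡ 11 = α_2. Error position i = 2.
  Consistency check: S_2/S_1 = 1·11 = 11 ≡ 11 = α_err ✓ (single-error assumption holds).
Step 4: error magnitude e = S_0/v_2 = S_0·∏_{j≠2}(α_2 − α_j) = 10·5 = 50 ≡ 11 (mod 13).
Step 5: correct position 2: c_2 = r_2 − e = 1 − 11 ≡ 3 (mod 13). Hence c = [0, 3, 1, 12, 6].
  Check: interpolating c through the α_i gives m(x) = 2 + 6·x (degree < 2) with m(α_i) = c_i for every i, so c is indeed a codeword.


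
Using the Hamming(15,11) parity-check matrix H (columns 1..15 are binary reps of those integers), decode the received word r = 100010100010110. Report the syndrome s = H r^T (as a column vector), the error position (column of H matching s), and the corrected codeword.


s = (1, 0, 1, 1)^T, error position = 11, corrected codeword c = 100010100000110

Compute s = H r^T mod 2 one row at a time:
  s_1 = 0 + 0 + 0 + 1 + 0 + 1 + 1 + 0 = 3 ≡ 1 (mod 2).
  s_2 = 0 + 1 + 0 + 1 + 0 + 1 + 1 + 0 = 4 ≡ 0 (mod 2).
  s_3 = 0 + 0 + 0 + 1 + 0 + 1 + 1 + 0 = 3 ≡ 1 (mod 2).
  s_4 = 1 + 0 + 1 + 1 + 0 + 1 + 1 + 0 = 5 ≡ 1 (mod 2).
s = (1, 0, 1, 1)^T — this equals column 11 of H (binary 1011), so error is at position 11.
Correct: flip bit 11 of r = 100010100010110 to get c = 100010100000110.


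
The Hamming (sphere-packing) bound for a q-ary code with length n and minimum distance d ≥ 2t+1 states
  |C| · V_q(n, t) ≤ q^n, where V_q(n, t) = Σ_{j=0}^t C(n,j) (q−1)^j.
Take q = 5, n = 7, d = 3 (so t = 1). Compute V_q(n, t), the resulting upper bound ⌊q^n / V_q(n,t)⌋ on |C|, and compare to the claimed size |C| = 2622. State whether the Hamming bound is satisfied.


V_q(n, t) = 29, q^n = 78125, Hamming bound = 2693, |C| = 2622 ≤ bound (satisfied).

Step 1: Compute V_q(n, t) = Σ_{j=0}^1 C(n, j) (q−1)^j.
  j = 0: C(7,0)·(4)^0 = 1·1 = 1.
  j = 1: C(7,1)·(4)^1 = 7·4 = 28.
  V_q(n, t) = 1 + 28 = 29.
Step 2: q^n = 5^7 = 78125.
Step 3: Hamming bound ⌊q^n / V_q(n,t)⌋ = ⌊78125/29⌋ = 2693.
Step 4: Compare |C| = 2622 to 2693: satisfied.
The claimed |C| lies below the Hamming bound.


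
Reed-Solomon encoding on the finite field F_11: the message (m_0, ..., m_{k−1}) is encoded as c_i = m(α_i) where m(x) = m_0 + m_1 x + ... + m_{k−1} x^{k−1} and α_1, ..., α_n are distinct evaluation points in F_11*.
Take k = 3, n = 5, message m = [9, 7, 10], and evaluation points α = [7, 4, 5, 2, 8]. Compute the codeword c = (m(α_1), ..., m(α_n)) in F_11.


c = [9, 10, 8, 8, 1]

Message polynomial: m(x) = 9 + 7·x + 10·x^2 (mod 11).
For each evaluation point α_i, compute m(α_i) mod 11:
  α_1 = 7: Horner steps 10 → 0 → 9, so m(7) = 9.
  α_2 = 4: Horner steps 10 → 3 → 10, so m(4) = 10.
  α_3 = 5: Horner steps 10 → 2 → 8, so m(5) = 8.
  α_4 = 2: Horner steps 10 → 5 → 8, so m(2) = 8.
  α_5 = 8: Horner steps 10 → 10 → 1, so m(8) = 1.
Codeword c = [9, 10, 8, 8, 1] ∈ F_11^5.


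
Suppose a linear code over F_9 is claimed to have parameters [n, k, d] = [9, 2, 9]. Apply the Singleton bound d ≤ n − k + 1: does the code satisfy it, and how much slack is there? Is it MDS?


Singleton RHS = n − k + 1 = 8, slack = -1, bound violated (no such code; not MDS).

Singleton bound: d ≤ n − k + 1.
Here n = 9, k = 2, so n − k + 1 = 8.
Given d = 9, check d ≤ 8: NO.
Slack = (n − k + 1) − d = -1.
The slack is negative: d = 9 exceeds n − k + 1 = 8 by 1, so the Singleton bound is violated and no linear [9, 2, 9]_9 code can exist. In particular it is not MDS (MDS requires d = n − k + 1 exactly).
Description: the claimed parameters are [9, 2, 9]_9; such a code would be impossible (violates the Singleton bound).


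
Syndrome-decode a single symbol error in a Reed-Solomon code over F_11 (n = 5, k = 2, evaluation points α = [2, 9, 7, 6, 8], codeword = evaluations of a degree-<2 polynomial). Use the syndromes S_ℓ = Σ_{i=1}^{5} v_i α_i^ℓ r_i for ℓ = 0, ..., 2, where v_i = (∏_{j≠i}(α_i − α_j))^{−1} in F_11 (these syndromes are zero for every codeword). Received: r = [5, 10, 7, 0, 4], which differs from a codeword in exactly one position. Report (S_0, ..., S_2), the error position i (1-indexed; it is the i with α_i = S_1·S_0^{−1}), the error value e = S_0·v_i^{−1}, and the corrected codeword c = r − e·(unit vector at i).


S = (10, 3, 2), error at position 5, error magnitude e = 1, c = [5, 10, 7, 0, 3].

Step 1: column multipliers v_i = (∏_{j≠i}(α_i − α_j))^{−1} mod 11.
  i = 1 (α = 2): (2−9)(2−7)(2−6)(2−8) = (−7)·(−5)·(−4)·(−6) = 840 ≡ 4, so v_1 = 4^{−1} = 3 (mod 11).
  i = 2 (α = 9): (9−2)(9−7)(9−6)(9−8) = 7·2·3·1 = 42 ≡ 9, so v_2 = 9^{−1} = 5 (mod 11).
  i = 3 (α = 7): (7−2)(7−9)(7−6)(7−8) = 5·(−2)·1·(−1) = 10 ≡ 10, so v_3 = 10^{−1} = 10 (mod 11).
  i = 4 (α = 6): (6−2)(6−9)(6−7)(6−8) = 4·(−3)·(−1)·(−2) = −24 ≡ 9, so v_4 = 9^{−1} = 5 (mod 11).
  i = 5 (α = 8): (8−2)(8−9)(8−7)(8−6) = 6·(−1)·1·2 = −12 ≡ 10, so v_5 = 10^{−1} = 10 (mod 11).
  v = [3, 5, 10, 5, 10].
Step 2: syndromes of r = [5, 10, 7, 0, 4] (all sums mod 11).
  S_0 = Σ v_i r_i = 3·5 + 5·10 + 10·7 + 5·0 + 10·4 = 175 ≡ 10.
  S_1 = Σ v_i α_i r_i = 3·2·5 + 5·9·10 + 10·7·7 + 5·6·0 + 10·8·4 = 1290 ≡ 3.
  α_i^2 mod 11 = [4, 4, 5, 3, 9].
  S_2 = Σ v_i α_i^2 r_i = 3·4·5 + 5·4·10 + 10·5·7 + 5·3·0 + 10·9·4 = 970 ≡ 2.
  S = (10, 3, 2) ≠ 0, so r is not a codeword (an error is present).
Step 3: locate the error. For a single error e at position i, S_ℓ = v_i·e·α_i^ℓ, so α_err = S_1/S_0.
  S_0^{−1} = 10^{−1} = 10 (mod 11), so α_err = 3·10 = 30 ≡ 8 = α_5. Error position i = 5.
  Consistency check: S_2/S_1 = 2·4 = 8 ≡ 8 = α_err ✓ (single-error assumption holds).
Step 4: error magnitude e = S_0/v_5 = S_0·∏_{j≠5}(α_5 − α_j) = 10·10 = 100 ≡ 1 (mod 11).
Step 5: correct position 5: c_5 = r_5 − e = 4 − 1 ≡ 3 (mod 11). Hence c = [5, 10, 7, 0, 3].
  Check: interpolating c through the α_i gives m(x) = 2 + 7·x (degree < 2) with m(α_i) = c_i for every i, so c is indeed a codeword.
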